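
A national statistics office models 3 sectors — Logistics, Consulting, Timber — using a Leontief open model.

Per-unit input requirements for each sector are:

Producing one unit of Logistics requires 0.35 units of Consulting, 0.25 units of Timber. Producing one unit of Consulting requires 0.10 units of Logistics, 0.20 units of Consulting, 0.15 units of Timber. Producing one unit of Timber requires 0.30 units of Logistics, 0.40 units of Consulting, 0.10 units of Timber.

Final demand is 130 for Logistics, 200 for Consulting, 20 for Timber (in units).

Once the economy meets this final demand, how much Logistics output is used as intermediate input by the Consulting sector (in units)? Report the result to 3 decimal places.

z_12 = 42.202

I − A =
  [   1.00    -0.10    -0.30]
  [  -0.35     0.80    -0.40]
  [  -0.25    -0.15     0.90]
Cofactors of I−A, C_ij = (−1)^(i+j)·(minor ij) (rows/columns in the sector order above):
  C_11 = (0.80)(0.90) − (-0.40)(-0.15) = 0.6600
  C_12 = −[(-0.35)(0.90) − (-0.40)(-0.25)] = 0.4150
  C_13 = (-0.35)(-0.15) − (0.80)(-0.25) = 0.2525
  C_21 = −[(-0.10)(0.90) − (-0.30)(-0.15)] = 0.1350
  C_22 = (1.00)(0.90) − (-0.30)(-0.25) = 0.8250
  C_23 = −[(1.00)(-0.15) − (-0.10)(-0.25)] = 0.1750
  C_31 = (-0.10)(-0.40) − (-0.30)(0.80) = 0.2800
  C_32 = −[(1.00)(-0.40) − (-0.30)(-0.35)] = 0.5050
  C_33 = (1.00)(0.80) − (-0.10)(-0.35) = 0.7650
det(I−A) = Σ_j (I−A)_1j·C_1j = (1.00)(0.6600) + (-0.10)(0.4150) + (-0.30)(0.2525) = 0.54275
adj(I−A) = Cᵀ =
  [ 0.6600   0.1350   0.2800]
  [ 0.4150   0.8250   0.5050]
  [ 0.2525   0.1750   0.7650]
(I − A)⁻¹ = adj(I−A) / det(I−A) ≈
  [   1.2160     0.2487     0.5159]
  [   0.7646     1.5200     0.9304]
  [   0.4652     0.3224     1.4095]
First solve x = (I − A)⁻¹ d = adj(I−A)·d / det(I−A); in particular x_2 = (0.4150·130 + 0.8250·200 + 0.5050·20) / 0.54275 = 229.05 / 0.54275 ≈ 422.01750.
Intermediate flow from 1 to 2: z_12 = a_12 · x_2 = 0.10 × 229.05 / 0.54275 = 22.905 / 0.54275 ≈ 42.202.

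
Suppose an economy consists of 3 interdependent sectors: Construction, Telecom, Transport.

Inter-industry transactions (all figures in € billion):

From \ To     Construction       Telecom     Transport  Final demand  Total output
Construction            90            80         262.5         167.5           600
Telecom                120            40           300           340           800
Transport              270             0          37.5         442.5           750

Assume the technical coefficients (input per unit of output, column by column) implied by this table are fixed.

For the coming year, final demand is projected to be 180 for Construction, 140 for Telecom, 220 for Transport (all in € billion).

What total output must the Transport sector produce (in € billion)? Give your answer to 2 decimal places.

Technical coefficients a_ij = z_ij / X_j:
  a_11 = 90/600 = 0.15, a_21 = 120/600 = 0.20, a_31 = 270/600 = 0.45
  a_12 = 80/800 = 0.10, a_22 = 40/800 = 0.05, a_32 = 0/800 = 0.00
  a_13 = 262.5/750 = 0.35, a_23 = 300/750 = 0.40, a_33 = 37.5/750 = 0.05
I − A =
  [   0.85    -0.10    -0.35]
  [  -0.20     0.95    -0.40]
  [  -0.45     0.00     0.95]
Cofactors of I−A, C_ij = (−1)^(i+j)·(minor ij) (rows/columns in the sector order above):
  C_11 = (0.95)(0.95) − (-0.40)(0.00) = 0.9025
  C_12 = −[(-0.20)(0.95) − (-0.40)(-0.45)] = 0.3700
  C_13 = (-0.20)(0.00) − (0.95)(-0.45) = 0.4275
  C_21 = −[(-0.10)(0.95) − (-0.35)(0.00)] = 0.0950
  C_22 = (0.85)(0.95) − (-0.35)(-0.45) = 0.6500
  C_23 = −[(0.85)(0.00) − (-0.10)(-0.45)] = 0.0450
  C_31 = (-0.10)(-0.40) − (-0.35)(0.95) = 0.3725
  C_32 = −[(0.85)(-0.40) − (-0.35)(-0.20)] = 0.4100
  C_33 = (0.85)(0.95) − (-0.10)(-0.20) = 0.7875
det(I−A) = Σ_j (I−A)_1j·C_1j = (0.85)(0.9025) + (-0.10)(0.3700) + (-0.35)(0.4275) = 0.5805
adj(I−A) = Cᵀ =
  [ 0.9025   0.0950   0.3725]
  [ 0.3700   0.6500   0.4100]
  [ 0.4275   0.0450   0.7875]
(I − A)⁻¹ = adj(I−A) / det(I−A) ≈
  [   1.5547     0.1637     0.6417]
  [   0.6374     1.1197     0.7063]
  [   0.7364     0.0775     1.3566]
x = (I − A)⁻¹ d = adj(I−A)·d / det(I−A), with det(I−A) = 0.5805:
  x_1 = (0.9025·180 + 0.0950·140 + 0.3725·220) / 0.5805 = 257.70 / 0.5805 ≈ 443.93
  x_2 = (0.3700·180 + 0.6500·140 + 0.4100·220) / 0.5805 = 247.80 / 0.5805 ≈ 426.87
  x_3 = (0.4275·180 + 0.0450·140 + 0.7875·220) / 0.5805 = 256.50 / 0.5805 ≈ 441.86

x_3 = 441.86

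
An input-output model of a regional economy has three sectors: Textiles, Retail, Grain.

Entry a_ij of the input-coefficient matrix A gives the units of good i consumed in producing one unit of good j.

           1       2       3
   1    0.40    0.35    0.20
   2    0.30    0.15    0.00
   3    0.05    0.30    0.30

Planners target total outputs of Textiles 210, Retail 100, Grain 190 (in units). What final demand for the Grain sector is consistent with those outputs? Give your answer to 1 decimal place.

d_3 = 92.5

I − A =
  [   0.60    -0.35    -0.20]
  [  -0.30     0.85     0.00]
  [  -0.05    -0.30     0.70]
d = (I − A) x:
  d_1 = (+0.60)·210 + (-0.35)·100 + (-0.20)·190 = 53.0
  d_2 = (-0.30)·210 + (+0.85)·100 + (+0.00)·190 = 22.0
  d_3 = (-0.05)·210 + (-0.30)·100 + (+0.70)·190 = 92.5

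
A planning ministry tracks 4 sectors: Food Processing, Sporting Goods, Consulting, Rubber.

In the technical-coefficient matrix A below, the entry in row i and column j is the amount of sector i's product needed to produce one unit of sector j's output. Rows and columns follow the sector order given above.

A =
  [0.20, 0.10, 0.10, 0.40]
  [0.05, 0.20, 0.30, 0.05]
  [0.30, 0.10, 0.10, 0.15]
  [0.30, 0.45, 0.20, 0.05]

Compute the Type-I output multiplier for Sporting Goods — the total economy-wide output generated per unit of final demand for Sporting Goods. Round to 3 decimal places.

m_S = 4.394

I − A =
  [   0.80    -0.10    -0.10    -0.40]
  [  -0.05     0.80    -0.30    -0.05]
  [  -0.30    -0.10     0.90    -0.15]
  [  -0.30    -0.45    -0.20     0.95]
Compute the cofactors C_ij = (−1)^(i+j)·(3×3 minor ij) of I−A; the adjugate is their transpose:
adj(I−A) = Cᵀ =
  [ 0.590000   0.268750   0.221250   0.297500]
  [ 0.156750   0.495000   0.210250   0.125250]
  [ 0.266875   0.205000   0.478750   0.198750]
  [ 0.316750   0.362500   0.270250   0.514000]
det(I−A) = Σ_j (I−A)_1j·C_1j = (0.80)(0.590000) + (-0.10)(0.156750) + (-0.10)(0.266875) + (-0.40)(0.316750) = 0.3029375
(I − A)⁻¹ = adj(I−A) / det(I−A) ≈
  [   1.9476     0.8871     0.7303     0.9821]
  [   0.5174     1.6340     0.6940     0.4135]
  [   0.8810     0.6767     1.5804     0.6561]
  [   1.0456     1.1966     0.8921     1.6967]
The output multiplier for sector j is the column-j sum of the Leontief inverse (I − A)⁻¹ = adj(I−A) / det(I−A).
Column S of adj(I−A): (0.268750, 0.495000, 0.205000, 0.362500); det(I−A) = 0.3029375.
m_S = (0.268750 + 0.495000 + 0.205000 + 0.362500) / 0.3029375 = 1.33125 / 0.3029375 ≈ 4.394.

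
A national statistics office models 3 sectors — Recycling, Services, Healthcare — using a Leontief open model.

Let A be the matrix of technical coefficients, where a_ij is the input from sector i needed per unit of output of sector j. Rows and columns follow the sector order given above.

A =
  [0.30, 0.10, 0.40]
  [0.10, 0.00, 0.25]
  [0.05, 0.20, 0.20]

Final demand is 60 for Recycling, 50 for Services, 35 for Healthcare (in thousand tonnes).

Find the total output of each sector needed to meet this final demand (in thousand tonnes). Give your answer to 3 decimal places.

I − A =
  [   0.70    -0.10    -0.40]
  [  -0.10     1.00    -0.25]
  [  -0.05    -0.20     0.80]
Cofactors of I−A, C_ij = (−1)^(i+j)·(minor ij) (rows/columns in the sector order above):
  C_11 = (1.00)(0.80) − (-0.25)(-0.20) = 0.7500
  C_12 = −[(-0.10)(0.80) − (-0.25)(-0.05)] = 0.0925
  C_13 = (-0.10)(-0.20) − (1.00)(-0.05) = 0.0700
  C_21 = −[(-0.10)(0.80) − (-0.40)(-0.20)] = 0.1600
  C_22 = (0.70)(0.80) − (-0.40)(-0.05) = 0.5400
  C_23 = −[(0.70)(-0.20) − (-0.10)(-0.05)] = 0.1450
  C_31 = (-0.10)(-0.25) − (-0.40)(1.00) = 0.4250
  C_32 = −[(0.70)(-0.25) − (-0.40)(-0.10)] = 0.2150
  C_33 = (0.70)(1.00) − (-0.10)(-0.10) = 0.6900
det(I−A) = Σ_j (I−A)_1j·C_1j = (0.70)(0.7500) + (-0.10)(0.0925) + (-0.40)(0.0700) = 0.48775
adj(I−A) = Cᵀ =
  [ 0.7500   0.1600   0.4250]
  [ 0.0925   0.5400   0.2150]
  [ 0.0700   0.1450   0.6900]
(I − A)⁻¹ = adj(I−A) / det(I−A) ≈
  [   1.5377     0.3280     0.8713]
  [   0.1896     1.1071     0.4408]
  [   0.1435     0.2973     1.4147]
x = (I − A)⁻¹ d = adj(I−A)·d / det(I−A), with det(I−A) = 0.48775:
  x_1 = (0.7500·60 + 0.1600·50 + 0.4250·35) / 0.48775 = 67.875 / 0.48775 ≈ 139.159
  x_2 = (0.0925·60 + 0.5400·50 + 0.2150·35) / 0.48775 = 40.075 / 0.48775 ≈ 82.163
  x_3 = (0.0700·60 + 0.1450·50 + 0.6900·35) / 0.48775 = 35.60 / 0.48775 ≈ 72.988

x_1 = 139.159, x_2 = 82.163, x_3 = 72.988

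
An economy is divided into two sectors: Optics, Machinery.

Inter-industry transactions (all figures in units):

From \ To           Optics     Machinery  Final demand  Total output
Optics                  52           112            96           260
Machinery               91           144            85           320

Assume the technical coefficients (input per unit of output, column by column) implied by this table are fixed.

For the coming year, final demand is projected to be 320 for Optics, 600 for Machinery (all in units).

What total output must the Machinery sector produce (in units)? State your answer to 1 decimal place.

x_2 = 1864.6

Technical coefficients a_ij = z_ij / X_j:
  a_11 = 52/260 = 0.20, a_21 = 91/260 = 0.35
  a_12 = 112/320 = 0.35, a_22 = 144/320 = 0.45
I − A =
  [   0.80    -0.35]
  [  -0.35     0.55]
det(I−A) = (0.80)(0.55) − (-0.35)(-0.35) = 0.3175
adj(I−A) = [[0.55, 0.35], [0.35, 0.80]]
(I − A)⁻¹ = adj(I−A) / det(I−A) ≈
  [   1.7323     1.1024]
  [   1.1024     2.5197]
x = (I − A)⁻¹ d = adj(I−A)·d / det(I−A), with det(I−A) = 0.3175:
  x_1 = (0.55·320 + 0.35·600) / 0.3175 = 386.00 / 0.3175 ≈ 1215.7
  x_2 = (0.35·320 + 0.80·600) / 0.3175 = 592.00 / 0.3175 ≈ 1864.6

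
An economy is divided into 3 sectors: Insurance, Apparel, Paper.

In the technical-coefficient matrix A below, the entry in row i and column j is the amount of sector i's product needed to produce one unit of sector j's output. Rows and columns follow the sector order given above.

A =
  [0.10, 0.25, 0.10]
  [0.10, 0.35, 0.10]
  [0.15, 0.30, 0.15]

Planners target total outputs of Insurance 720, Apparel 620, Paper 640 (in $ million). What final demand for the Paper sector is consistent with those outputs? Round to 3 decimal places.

I − A =
  [   0.90    -0.25    -0.10]
  [  -0.10     0.65    -0.10]
  [  -0.15    -0.30     0.85]
d = (I − A) x:
  d_1 = (+0.90)·720 + (-0.25)·620 + (-0.10)·640 = 429.000
  d_2 = (-0.10)·720 + (+0.65)·620 + (-0.10)·640 = 267.000
  d_3 = (-0.15)·720 + (-0.30)·620 + (+0.85)·640 = 250.000

d_3 = 250.000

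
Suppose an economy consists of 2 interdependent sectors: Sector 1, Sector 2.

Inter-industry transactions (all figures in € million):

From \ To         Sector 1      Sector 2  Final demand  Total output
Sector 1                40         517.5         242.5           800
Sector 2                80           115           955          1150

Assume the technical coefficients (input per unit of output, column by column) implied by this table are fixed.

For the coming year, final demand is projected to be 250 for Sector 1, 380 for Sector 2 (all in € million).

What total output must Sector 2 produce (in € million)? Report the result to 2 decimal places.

x_2 = 476.54

Technical coefficients a_ij = z_ij / X_j:
  a_11 = 40/800 = 0.05, a_21 = 80/800 = 0.10
  a_12 = 517.5/1150 = 0.45, a_22 = 115/1150 = 0.10
I − A =
  [   0.95    -0.45]
  [  -0.10     0.90]
det(I−A) = (0.95)(0.90) − (-0.45)(-0.10) = 0.8100
adj(I−A) = [[0.90, 0.45], [0.10, 0.95]]
(I − A)⁻¹ = adj(I−A) / det(I−A) ≈
  [   1.1111     0.5556]
  [   0.1235     1.1728]
x = (I − A)⁻¹ d = adj(I−A)·d / det(I−A), with det(I−A) = 0.8100:
  x_1 = (0.90·250 + 0.45·380) / 0.8100 = 396.00 / 0.8100 ≈ 488.89
  x_2 = (0.10·250 + 0.95·380) / 0.8100 = 386.00 / 0.8100 ≈ 476.54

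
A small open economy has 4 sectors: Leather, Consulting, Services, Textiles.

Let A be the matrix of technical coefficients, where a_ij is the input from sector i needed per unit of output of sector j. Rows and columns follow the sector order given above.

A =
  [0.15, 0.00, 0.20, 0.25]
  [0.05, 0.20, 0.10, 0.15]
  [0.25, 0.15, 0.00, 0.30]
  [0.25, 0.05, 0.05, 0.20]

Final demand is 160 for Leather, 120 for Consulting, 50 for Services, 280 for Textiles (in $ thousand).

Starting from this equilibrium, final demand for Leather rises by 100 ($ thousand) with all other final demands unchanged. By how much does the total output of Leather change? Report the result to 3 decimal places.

Δx_1 = 145.538

I − A =
  [   0.85     0.00    -0.20    -0.25]
  [  -0.05     0.80    -0.10    -0.15]
  [  -0.25    -0.15     1.00    -0.30]
  [  -0.25    -0.05    -0.05     0.80]
Compute the cofactors C_ij = (−1)^(i+j)·(3×3 minor ij) of I−A; the adjugate is their transpose:
adj(I−A) = Cᵀ =
  [ 0.605875   0.041375   0.137750   0.248750]
  [ 0.106125   0.546625   0.084250   0.167250]
  [ 0.230500   0.108500   0.487000   0.275000]
  [ 0.210375   0.053875   0.078750   0.625750]
det(I−A) = Σ_j (I−A)_1j·C_1j = (0.85)(0.605875) + (0.00)(0.106125) + (-0.20)(0.230500) + (-0.25)(0.210375) = 0.4163
(I − A)⁻¹ = adj(I−A) / det(I−A) ≈
  [   1.4554     0.0994     0.3309     0.5975]
  [   0.2549     1.3131     0.2024     0.4018]
  [   0.5537     0.2606     1.1698     0.6606]
  [   0.5053     0.1294     0.1892     1.5031]
Δx = (I − A)⁻¹ Δd with Δd having +100 in the Leather component and 0 elsewhere.
So Δx_1 = L_11 · (+100), where L_11 = adj(I−A)_11 / det(I−A) = 0.605875 / 0.4163.
Δx_1 = 0.605875 × (+100) / 0.4163 = 60.5875 / 0.4163 ≈ 145.538.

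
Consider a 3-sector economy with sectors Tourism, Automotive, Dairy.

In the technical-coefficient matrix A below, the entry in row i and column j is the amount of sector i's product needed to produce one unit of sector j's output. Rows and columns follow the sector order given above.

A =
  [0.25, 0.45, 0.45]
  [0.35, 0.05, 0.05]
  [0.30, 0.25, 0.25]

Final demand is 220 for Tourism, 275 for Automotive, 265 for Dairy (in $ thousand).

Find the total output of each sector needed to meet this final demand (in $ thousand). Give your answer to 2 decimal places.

I − A =
  [   0.75    -0.45    -0.45]
  [  -0.35     0.95    -0.05]
  [  -0.30    -0.25     0.75]
Cofactors of I−A, C_ij = (−1)^(i+j)·(minor ij) (rows/columns in the sector order above):
  C_11 = (0.95)(0.75) − (-0.05)(-0.25) = 0.7000
  C_12 = −[(-0.35)(0.75) − (-0.05)(-0.30)] = 0.2775
  C_13 = (-0.35)(-0.25) − (0.95)(-0.30) = 0.3725
  C_21 = −[(-0.45)(0.75) − (-0.45)(-0.25)] = 0.4500
  C_22 = (0.75)(0.75) − (-0.45)(-0.30) = 0.4275
  C_23 = −[(0.75)(-0.25) − (-0.45)(-0.30)] = 0.3225
  C_31 = (-0.45)(-0.05) − (-0.45)(0.95) = 0.4500
  C_32 = −[(0.75)(-0.05) − (-0.45)(-0.35)] = 0.1950
  C_33 = (0.75)(0.95) − (-0.45)(-0.35) = 0.5550
det(I−A) = Σ_j (I−A)_1j·C_1j = (0.75)(0.7000) + (-0.45)(0.2775) + (-0.45)(0.3725) = 0.2325
adj(I−A) = Cᵀ =
  [ 0.7000   0.4500   0.4500]
  [ 0.2775   0.4275   0.1950]
  [ 0.3725   0.3225   0.5550]
(I − A)⁻¹ = adj(I−A) / det(I−A) ≈
  [   3.0108     1.9355     1.9355]
  [   1.1935     1.8387     0.8387]
  [   1.6022     1.3871     2.3871]
x = (I − A)⁻¹ d = adj(I−A)·d / det(I−A), with det(I−A) = 0.2325:
  x_T = (0.7000·220 + 0.4500·275 + 0.4500·265) / 0.2325 = 397.00 / 0.2325 ≈ 1707.53
  x_A = (0.2775·220 + 0.4275·275 + 0.1950·265) / 0.2325 = 230.2875 / 0.2325 ≈ 990.48
  x_D = (0.3725·220 + 0.3225·275 + 0.5550·265) / 0.2325 = 317.7125 / 0.2325 ≈ 1366.51

x_T = 1707.53, x_A = 990.48, x_D = 1366.51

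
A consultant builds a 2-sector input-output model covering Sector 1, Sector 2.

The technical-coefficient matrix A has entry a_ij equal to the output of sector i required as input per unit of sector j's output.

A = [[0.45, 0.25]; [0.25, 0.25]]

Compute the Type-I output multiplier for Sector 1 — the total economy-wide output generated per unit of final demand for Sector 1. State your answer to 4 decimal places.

I − A =
  [   0.55    -0.25]
  [  -0.25     0.75]
det(I−A) = (0.55)(0.75) − (-0.25)(-0.25) = 0.3500
adj(I−A) = [[0.75, 0.25], [0.25, 0.55]]
(I − A)⁻¹ = adj(I−A) / det(I−A) ≈
  [   2.14286     0.71429]
  [   0.71429     1.57143]
The output multiplier for sector j is the column-j sum of the Leontief inverse (I − A)⁻¹ = adj(I−A) / det(I−A).
Column 1 of adj(I−A): (0.75, 0.25); det(I−A) = 0.3500.
m_1 = (0.75 + 0.25) / 0.3500 = 1.00 / 0.3500 ≈ 2.8571.

m_1 = 2.8571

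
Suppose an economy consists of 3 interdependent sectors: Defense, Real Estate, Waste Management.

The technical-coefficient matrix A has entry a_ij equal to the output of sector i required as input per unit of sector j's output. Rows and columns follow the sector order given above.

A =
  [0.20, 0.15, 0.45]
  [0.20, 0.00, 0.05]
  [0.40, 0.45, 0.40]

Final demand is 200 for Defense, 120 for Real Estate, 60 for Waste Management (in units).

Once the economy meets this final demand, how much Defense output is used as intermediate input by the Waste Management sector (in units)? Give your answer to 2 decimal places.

z_13 = 397.14

I − A =
  [   0.80    -0.15    -0.45]
  [  -0.20     1.00    -0.05]
  [  -0.40    -0.45     0.60]
Cofactors of I−A, C_ij = (−1)^(i+j)·(minor ij) (rows/columns in the sector order above):
  C_11 = (1.00)(0.60) − (-0.05)(-0.45) = 0.5775
  C_12 = −[(-0.20)(0.60) − (-0.05)(-0.40)] = 0.1400
  C_13 = (-0.20)(-0.45) − (1.00)(-0.40) = 0.4900
  C_21 = −[(-0.15)(0.60) − (-0.45)(-0.45)] = 0.2925
  C_22 = (0.80)(0.60) − (-0.45)(-0.40) = 0.3000
  C_23 = −[(0.80)(-0.45) − (-0.15)(-0.40)] = 0.4200
  C_31 = (-0.15)(-0.05) − (-0.45)(1.00) = 0.4575
  C_32 = −[(0.80)(-0.05) − (-0.45)(-0.20)] = 0.1300
  C_33 = (0.80)(1.00) − (-0.15)(-0.20) = 0.7700
det(I−A) = Σ_j (I−A)_1j·C_1j = (0.80)(0.5775) + (-0.15)(0.1400) + (-0.45)(0.4900) = 0.2205
adj(I−A) = Cᵀ =
  [ 0.5775   0.2925   0.4575]
  [ 0.1400   0.3000   0.1300]
  [ 0.4900   0.4200   0.7700]
(I − A)⁻¹ = adj(I−A) / det(I−A) ≈
  [   2.6190     1.3265     2.0748]
  [   0.6349     1.3605     0.5896]
  [   2.2222     1.9048     3.4921]
First solve x = (I − A)⁻¹ d = adj(I−A)·d / det(I−A); in particular x_3 = (0.4900·200 + 0.4200·120 + 0.7700·60) / 0.2205 = 194.60 / 0.2205 ≈ 882.5397.
Intermediate flow from 1 to 3: z_13 = a_13 · x_3 = 0.45 × 194.60 / 0.2205 = 87.57 / 0.2205 ≈ 397.14.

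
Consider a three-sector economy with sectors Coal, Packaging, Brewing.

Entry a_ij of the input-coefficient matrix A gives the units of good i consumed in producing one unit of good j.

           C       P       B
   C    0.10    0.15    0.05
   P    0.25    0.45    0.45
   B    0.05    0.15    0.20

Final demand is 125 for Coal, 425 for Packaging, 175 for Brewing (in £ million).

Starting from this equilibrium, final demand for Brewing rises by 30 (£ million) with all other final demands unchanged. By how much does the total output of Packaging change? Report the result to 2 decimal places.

I − A =
  [   0.90    -0.15    -0.05]
  [  -0.25     0.55    -0.45]
  [  -0.05    -0.15     0.80]
Cofactors of I−A, C_ij = (−1)^(i+j)·(minor ij) (rows/columns in the sector order above):
  C_11 = (0.55)(0.80) − (-0.45)(-0.15) = 0.3725
  C_12 = −[(-0.25)(0.80) − (-0.45)(-0.05)] = 0.2225
  C_13 = (-0.25)(-0.15) − (0.55)(-0.05) = 0.0650
  C_21 = −[(-0.15)(0.80) − (-0.05)(-0.15)] = 0.1275
  C_22 = (0.90)(0.80) − (-0.05)(-0.05) = 0.7175
  C_23 = −[(0.90)(-0.15) − (-0.15)(-0.05)] = 0.1425
  C_31 = (-0.15)(-0.45) − (-0.05)(0.55) = 0.0950
  C_32 = −[(0.90)(-0.45) − (-0.05)(-0.25)] = 0.4175
  C_33 = (0.90)(0.55) − (-0.15)(-0.25) = 0.4575
det(I−A) = Σ_j (I−A)_1j·C_1j = (0.90)(0.3725) + (-0.15)(0.2225) + (-0.05)(0.0650) = 0.298625
adj(I−A) = Cᵀ =
  [ 0.3725   0.1275   0.0950]
  [ 0.2225   0.7175   0.4175]
  [ 0.0650   0.1425   0.4575]
(I − A)⁻¹ = adj(I−A) / det(I−A) ≈
  [   1.2474     0.4270     0.3181]
  [   0.7451     2.4027     1.3981]
  [   0.2177     0.4772     1.5320]
Δx = (I − A)⁻¹ Δd with Δd having +30 in the Brewing component and 0 elsewhere.
So Δx_P = L_PB · (+30), where L_PB = adj(I−A)_PB / det(I−A) = 0.4175 / 0.298625.
Δx_P = 0.4175 × (+30) / 0.298625 = 12.525 / 0.298625 ≈ 41.94.

Δx_P = 41.94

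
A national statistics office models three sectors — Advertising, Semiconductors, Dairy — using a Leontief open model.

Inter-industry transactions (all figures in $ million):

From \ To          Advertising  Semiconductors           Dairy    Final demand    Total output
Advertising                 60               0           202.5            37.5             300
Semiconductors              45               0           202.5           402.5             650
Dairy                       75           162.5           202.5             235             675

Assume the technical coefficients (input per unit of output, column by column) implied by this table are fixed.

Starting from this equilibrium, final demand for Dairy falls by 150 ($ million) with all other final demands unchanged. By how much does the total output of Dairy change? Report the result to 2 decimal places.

Δx_3 = -290.03

Technical coefficients a_ij = z_ij / X_j:
  a_11 = 60/300 = 0.20, a_21 = 45/300 = 0.15, a_31 = 75/300 = 0.25
  a_12 = 0/650 = 0.00, a_22 = 0/650 = 0.00, a_32 = 162.5/650 = 0.25
  a_13 = 202.5/675 = 0.30, a_23 = 202.5/675 = 0.30, a_33 = 202.5/675 = 0.30
I − A =
  [   0.80     0.00    -0.30]
  [  -0.15     1.00    -0.30]
  [  -0.25    -0.25     0.70]
Cofactors of I−A, C_ij = (−1)^(i+j)·(minor ij) (rows/columns in the sector order above):
  C_11 = (1.00)(0.70) − (-0.30)(-0.25) = 0.6250
  C_12 = −[(-0.15)(0.70) − (-0.30)(-0.25)] = 0.1800
  C_13 = (-0.15)(-0.25) − (1.00)(-0.25) = 0.2875
  C_21 = −[(0.00)(0.70) − (-0.30)(-0.25)] = 0.0750
  C_22 = (0.80)(0.70) − (-0.30)(-0.25) = 0.4850
  C_23 = −[(0.80)(-0.25) − (0.00)(-0.25)] = 0.2000
  C_31 = (0.00)(-0.30) − (-0.30)(1.00) = 0.3000
  C_32 = −[(0.80)(-0.30) − (-0.30)(-0.15)] = 0.2850
  C_33 = (0.80)(1.00) − (0.00)(-0.15) = 0.8000
det(I−A) = Σ_j (I−A)_1j·C_1j = (0.80)(0.6250) + (0.00)(0.1800) + (-0.30)(0.2875) = 0.41375
adj(I−A) = Cᵀ =
  [ 0.6250   0.0750   0.3000]
  [ 0.1800   0.4850   0.2850]
  [ 0.2875   0.2000   0.8000]
(I − A)⁻¹ = adj(I−A) / det(I−A) ≈
  [   1.5106     0.1813     0.7251]
  [   0.4350     1.1722     0.6888]
  [   0.6949     0.4834     1.9335]
Δx = (I − A)⁻¹ Δd with Δd having -150 in the Dairy component and 0 elsewhere.
So Δx_3 = L_33 · (-150), where L_33 = adj(I−A)_33 / det(I−A) = 0.8000 / 0.41375.
Δx_3 = 0.8000 × (-150) / 0.41375 = -120.00 / 0.41375 ≈ -290.03.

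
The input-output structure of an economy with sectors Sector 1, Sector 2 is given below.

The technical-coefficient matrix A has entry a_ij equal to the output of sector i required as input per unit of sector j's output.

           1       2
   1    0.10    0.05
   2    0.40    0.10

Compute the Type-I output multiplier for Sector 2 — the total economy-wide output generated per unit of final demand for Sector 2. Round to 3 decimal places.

I − A =
  [   0.90    -0.05]
  [  -0.40     0.90]
det(I−A) = (0.90)(0.90) − (-0.05)(-0.40) = 0.7900
adj(I−A) = [[0.90, 0.05], [0.40, 0.90]]
(I − A)⁻¹ = adj(I−A) / det(I−A) ≈
  [   1.1392     0.0633]
  [   0.5063     1.1392]
The output multiplier for sector j is the column-j sum of the Leontief inverse (I − A)⁻¹ = adj(I−A) / det(I−A).
Column 2 of adj(I−A): (0.05, 0.90); det(I−A) = 0.7900.
m_2 = (0.05 + 0.90) / 0.7900 = 0.95 / 0.7900 ≈ 1.203.

m_2 = 1.203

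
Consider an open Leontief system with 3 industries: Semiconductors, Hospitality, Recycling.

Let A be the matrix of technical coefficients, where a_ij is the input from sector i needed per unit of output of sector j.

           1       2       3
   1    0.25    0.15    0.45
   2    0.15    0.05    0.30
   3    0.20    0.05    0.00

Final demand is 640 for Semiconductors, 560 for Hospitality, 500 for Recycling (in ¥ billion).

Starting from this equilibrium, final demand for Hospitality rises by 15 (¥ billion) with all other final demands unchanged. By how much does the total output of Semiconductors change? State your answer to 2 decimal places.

I − A =
  [   0.75    -0.15    -0.45]
  [  -0.15     0.95    -0.30]
  [  -0.20    -0.05     1.00]
Cofactors of I−A, C_ij = (−1)^(i+j)·(minor ij) (rows/columns in the sector order above):
  C_11 = (0.95)(1.00) − (-0.30)(-0.05) = 0.9350
  C_12 = −[(-0.15)(1.00) − (-0.30)(-0.20)] = 0.2100
  C_13 = (-0.15)(-0.05) − (0.95)(-0.20) = 0.1975
  C_21 = −[(-0.15)(1.00) − (-0.45)(-0.05)] = 0.1725
  C_22 = (0.75)(1.00) − (-0.45)(-0.20) = 0.6600
  C_23 = −[(0.75)(-0.05) − (-0.15)(-0.20)] = 0.0675
  C_31 = (-0.15)(-0.30) − (-0.45)(0.95) = 0.4725
  C_32 = −[(0.75)(-0.30) − (-0.45)(-0.15)] = 0.2925
  C_33 = (0.75)(0.95) − (-0.15)(-0.15) = 0.6900
det(I−A) = Σ_j (I−A)_1j·C_1j = (0.75)(0.9350) + (-0.15)(0.2100) + (-0.45)(0.1975) = 0.580875
adj(I−A) = Cᵀ =
  [ 0.9350   0.1725   0.4725]
  [ 0.2100   0.6600   0.2925]
  [ 0.1975   0.0675   0.6900]
(I − A)⁻¹ = adj(I−A) / det(I−A) ≈
  [   1.6096     0.2970     0.8134]
  [   0.3615     1.1362     0.5036]
  [   0.3400     0.1162     1.1879]
Δx = (I − A)⁻¹ Δd with Δd having +15 in the Hospitality component and 0 elsewhere.
So Δx_1 = L_12 · (+15), where L_12 = adj(I−A)_12 / det(I−A) = 0.1725 / 0.580875.
Δx_1 = 0.1725 × (+15) / 0.580875 = 2.5875 / 0.580875 ≈ 4.45.

Δx_1 = 4.45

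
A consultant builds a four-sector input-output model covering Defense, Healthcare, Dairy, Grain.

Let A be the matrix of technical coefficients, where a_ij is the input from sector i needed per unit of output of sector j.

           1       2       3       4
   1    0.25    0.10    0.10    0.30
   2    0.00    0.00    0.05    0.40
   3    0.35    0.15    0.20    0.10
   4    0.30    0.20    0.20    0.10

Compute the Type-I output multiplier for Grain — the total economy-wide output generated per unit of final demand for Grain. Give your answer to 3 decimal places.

I − A =
  [   0.75    -0.10    -0.10    -0.30]
  [   0.00     1.00    -0.05    -0.40]
  [  -0.35    -0.15     0.80    -0.10]
  [  -0.30    -0.20    -0.20     0.90]
Compute the cofactors C_ij = (−1)^(i+j)·(3×3 minor ij) of I−A; the adjugate is their transpose:
adj(I−A) = Cᵀ =
  [ 0.616250   0.142500   0.157500   0.286250]
  [ 0.141250   0.397500   0.101250   0.235000]
  [ 0.335000   0.158250   0.513000   0.239000]
  [ 0.311250   0.171000   0.189000   0.557625]
det(I−A) = Σ_j (I−A)_1j·C_1j = (0.75)(0.616250) + (-0.10)(0.141250) + (-0.10)(0.335000) + (-0.30)(0.311250) = 0.3211875
(I − A)⁻¹ = adj(I−A) / det(I−A) ≈
  [   1.9187     0.4437     0.4904     0.8912]
  [   0.4398     1.2376     0.3152     0.7317]
  [   1.0430     0.4927     1.5972     0.7441]
  [   0.9691     0.5324     0.5884     1.7361]
The output multiplier for sector j is the column-j sum of the Leontief inverse (I − A)⁻¹ = adj(I−A) / det(I−A).
Column 4 of adj(I−A): (0.286250, 0.235000, 0.239000, 0.557625); det(I−A) = 0.3211875.
m_4 = (0.286250 + 0.235000 + 0.239000 + 0.557625) / 0.3211875 = 1.317875 / 0.3211875 ≈ 4.103.

m_4 = 4.103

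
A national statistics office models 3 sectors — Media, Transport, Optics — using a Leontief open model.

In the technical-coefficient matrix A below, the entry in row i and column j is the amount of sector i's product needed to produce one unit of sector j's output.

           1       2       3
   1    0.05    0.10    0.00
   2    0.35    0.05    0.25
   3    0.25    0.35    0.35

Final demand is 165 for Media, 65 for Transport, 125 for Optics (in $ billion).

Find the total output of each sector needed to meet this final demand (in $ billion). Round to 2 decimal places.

I − A =
  [   0.95    -0.10     0.00]
  [  -0.35     0.95    -0.25]
  [  -0.25    -0.35     0.65]
Cofactors of I−A, C_ij = (−1)^(i+j)·(minor ij) (rows/columns in the sector order above):
  C_11 = (0.95)(0.65) − (-0.25)(-0.35) = 0.5300
  C_12 = −[(-0.35)(0.65) − (-0.25)(-0.25)] = 0.2900
  C_13 = (-0.35)(-0.35) − (0.95)(-0.25) = 0.3600
  C_21 = −[(-0.10)(0.65) − (0.00)(-0.35)] = 0.0650
  C_22 = (0.95)(0.65) − (0.00)(-0.25) = 0.6175
  C_23 = −[(0.95)(-0.35) − (-0.10)(-0.25)] = 0.3575
  C_31 = (-0.10)(-0.25) − (0.00)(0.95) = 0.0250
  C_32 = −[(0.95)(-0.25) − (0.00)(-0.35)] = 0.2375
  C_33 = (0.95)(0.95) − (-0.10)(-0.35) = 0.8675
det(I−A) = Σ_j (I−A)_1j·C_1j = (0.95)(0.5300) + (-0.10)(0.2900) + (0.00)(0.3600) = 0.4745
adj(I−A) = Cᵀ =
  [ 0.5300   0.0650   0.0250]
  [ 0.2900   0.6175   0.2375]
  [ 0.3600   0.3575   0.8675]
(I − A)⁻¹ = adj(I−A) / det(I−A) ≈
  [   1.1170     0.1370     0.0527]
  [   0.6112     1.3014     0.5005]
  [   0.7587     0.7534     1.8282]
x = (I − A)⁻¹ d = adj(I−A)·d / det(I−A), with det(I−A) = 0.4745:
  x_1 = (0.5300·165 + 0.0650·65 + 0.0250·125) / 0.4745 = 94.80 / 0.4745 ≈ 199.79
  x_2 = (0.2900·165 + 0.6175·65 + 0.2375·125) / 0.4745 = 117.675 / 0.4745 ≈ 248.00
  x_3 = (0.3600·165 + 0.3575·65 + 0.8675·125) / 0.4745 = 191.075 / 0.4745 ≈ 402.69

x_1 = 199.79, x_2 = 248.00, x_3 = 402.69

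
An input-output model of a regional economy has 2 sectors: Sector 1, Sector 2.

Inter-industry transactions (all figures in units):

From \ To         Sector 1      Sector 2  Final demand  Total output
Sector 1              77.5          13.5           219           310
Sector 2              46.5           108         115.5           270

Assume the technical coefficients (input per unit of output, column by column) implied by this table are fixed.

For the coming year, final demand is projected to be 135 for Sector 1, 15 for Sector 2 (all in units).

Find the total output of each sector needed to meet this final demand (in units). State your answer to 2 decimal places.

Technical coefficients a_ij = z_ij / X_j:
  a_11 = 77.5/310 = 0.25, a_21 = 46.5/310 = 0.15
  a_12 = 13.5/270 = 0.05, a_22 = 108/270 = 0.40
I − A =
  [   0.75    -0.05]
  [  -0.15     0.60]
det(I−A) = (0.75)(0.60) − (-0.05)(-0.15) = 0.4425
adj(I−A) = [[0.60, 0.05], [0.15, 0.75]]
(I − A)⁻¹ = adj(I−A) / det(I−A) ≈
  [   1.3559     0.1130]
  [   0.3390     1.6949]
x = (I − A)⁻¹ d = adj(I−A)·d / det(I−A), with det(I−A) = 0.4425:
  x_1 = (0.60·135 + 0.05·15) / 0.4425 = 81.75 / 0.4425 ≈ 184.75
  x_2 = (0.15·135 + 0.75·15) / 0.4425 = 31.50 / 0.4425 ≈ 71.19

x_1 = 184.75, x_2 = 71.19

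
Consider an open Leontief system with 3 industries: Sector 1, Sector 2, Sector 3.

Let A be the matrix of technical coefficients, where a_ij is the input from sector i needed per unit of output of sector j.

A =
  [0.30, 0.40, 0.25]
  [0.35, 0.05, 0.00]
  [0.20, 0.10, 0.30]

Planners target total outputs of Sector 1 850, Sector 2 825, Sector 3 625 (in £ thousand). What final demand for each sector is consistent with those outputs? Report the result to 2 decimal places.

d_1 = 108.75, d_2 = 486.25, d_3 = 185.00

I − A =
  [   0.70    -0.40    -0.25]
  [  -0.35     0.95     0.00]
  [  -0.20    -0.10     0.70]
d = (I − A) x:
  d_1 = (+0.70)·850 + (-0.40)·825 + (-0.25)·625 = 108.75
  d_2 = (-0.35)·850 + (+0.95)·825 + (+0.00)·625 = 486.25
  d_3 = (-0.20)·850 + (-0.10)·825 + (+0.70)·625 = 185.00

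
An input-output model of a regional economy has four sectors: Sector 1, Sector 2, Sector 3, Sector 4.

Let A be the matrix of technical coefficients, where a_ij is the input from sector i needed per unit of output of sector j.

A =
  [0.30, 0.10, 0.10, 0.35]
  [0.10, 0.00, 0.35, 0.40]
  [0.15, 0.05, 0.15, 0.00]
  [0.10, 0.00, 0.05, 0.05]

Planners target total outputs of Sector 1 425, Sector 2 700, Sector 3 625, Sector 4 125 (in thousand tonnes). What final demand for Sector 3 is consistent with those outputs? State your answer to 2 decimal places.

I − A =
  [   0.70    -0.10    -0.10    -0.35]
  [  -0.10     1.00    -0.35    -0.40]
  [  -0.15    -0.05     0.85     0.00]
  [  -0.10     0.00    -0.05     0.95]
d = (I − A) x:
  d_1 = (+0.70)·425 + (-0.10)·700 + (-0.10)·625 + (-0.35)·125 = 121.25
  d_2 = (-0.10)·425 + (+1.00)·700 + (-0.35)·625 + (-0.40)·125 = 388.75
  d_3 = (-0.15)·425 + (-0.05)·700 + (+0.85)·625 + (+0.00)·125 = 432.50
  d_4 = (-0.10)·425 + (+0.00)·700 + (-0.05)·625 + (+0.95)·125 = 45.00

d_3 = 432.50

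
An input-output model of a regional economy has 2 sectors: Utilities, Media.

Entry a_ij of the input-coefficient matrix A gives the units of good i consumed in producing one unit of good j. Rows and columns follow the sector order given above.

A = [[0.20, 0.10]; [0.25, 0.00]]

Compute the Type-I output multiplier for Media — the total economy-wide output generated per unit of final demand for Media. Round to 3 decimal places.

m_2 = 1.161

I − A =
  [   0.80    -0.10]
  [  -0.25     1.00]
det(I−A) = (0.80)(1.00) − (-0.10)(-0.25) = 0.7750
adj(I−A) = [[1.00, 0.10], [0.25, 0.80]]
(I − A)⁻¹ = adj(I−A) / det(I−A) ≈
  [   1.2903     0.1290]
  [   0.3226     1.0323]
The output multiplier for sector j is the column-j sum of the Leontief inverse (I − A)⁻¹ = adj(I−A) / det(I−A).
Column 2 of adj(I−A): (0.10, 0.80); det(I−A) = 0.7750.
m_2 = (0.10 + 0.80) / 0.7750 = 0.90 / 0.7750 ≈ 1.161.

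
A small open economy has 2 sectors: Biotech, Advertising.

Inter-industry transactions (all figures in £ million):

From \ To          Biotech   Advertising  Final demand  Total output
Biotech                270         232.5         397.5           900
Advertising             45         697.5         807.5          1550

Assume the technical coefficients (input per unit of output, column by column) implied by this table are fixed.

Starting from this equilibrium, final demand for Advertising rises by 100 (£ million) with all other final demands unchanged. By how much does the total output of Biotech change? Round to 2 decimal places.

Technical coefficients a_ij = z_ij / X_j:
  a_11 = 270/900 = 0.30, a_21 = 45/900 = 0.05
  a_12 = 232.5/1550 = 0.15, a_22 = 697.5/1550 = 0.45
I − A =
  [   0.70    -0.15]
  [  -0.05     0.55]
det(I−A) = (0.70)(0.55) − (-0.15)(-0.05) = 0.3775
adj(I−A) = [[0.55, 0.15], [0.05, 0.70]]
(I − A)⁻¹ = adj(I−A) / det(I−A) ≈
  [   1.4570     0.3974]
  [   0.1325     1.8543]
Δx = (I − A)⁻¹ Δd with Δd having +100 in the Advertising component and 0 elsewhere.
So Δx_1 = L_12 · (+100), where L_12 = adj(I−A)_12 / det(I−A) = 0.15 / 0.3775.
Δx_1 = 0.15 × (+100) / 0.3775 = 15.00 / 0.3775 ≈ 39.74.

Δx_1 = 39.74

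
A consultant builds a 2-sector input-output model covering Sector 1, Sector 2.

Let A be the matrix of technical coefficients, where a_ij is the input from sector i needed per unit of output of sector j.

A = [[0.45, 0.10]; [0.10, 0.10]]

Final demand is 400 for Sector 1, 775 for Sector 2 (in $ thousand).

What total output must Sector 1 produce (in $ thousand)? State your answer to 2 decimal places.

x_1 = 902.06

I − A =
  [   0.55    -0.10]
  [  -0.10     0.90]
det(I−A) = (0.55)(0.90) − (-0.10)(-0.10) = 0.4850
adj(I−A) = [[0.90, 0.10], [0.10, 0.55]]
(I − A)⁻¹ = adj(I−A) / det(I−A) ≈
  [   1.8557     0.2062]
  [   0.2062     1.1340]
x = (I − A)⁻¹ d = adj(I−A)·d / det(I−A), with det(I−A) = 0.4850:
  x_1 = (0.90·400 + 0.10·775) / 0.4850 = 437.50 / 0.4850 ≈ 902.06
  x_2 = (0.10·400 + 0.55·775) / 0.4850 = 466.25 / 0.4850 ≈ 961.34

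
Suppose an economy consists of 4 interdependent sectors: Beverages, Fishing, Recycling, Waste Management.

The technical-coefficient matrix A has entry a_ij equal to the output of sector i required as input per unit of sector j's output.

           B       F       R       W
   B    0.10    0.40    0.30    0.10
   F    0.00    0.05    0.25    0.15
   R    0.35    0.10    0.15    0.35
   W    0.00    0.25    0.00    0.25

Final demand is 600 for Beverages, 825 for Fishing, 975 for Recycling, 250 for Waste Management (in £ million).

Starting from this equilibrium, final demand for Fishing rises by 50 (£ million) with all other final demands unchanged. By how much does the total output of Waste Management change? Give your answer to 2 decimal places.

Δx_W = 21.68

I − A =
  [   0.90    -0.40    -0.30    -0.10]
  [   0.00     0.95    -0.25    -0.15]
  [  -0.35    -0.10     0.85    -0.35]
  [   0.00    -0.25     0.00     0.75]
Compute the cofactors C_ij = (−1)^(i+j)·(3×3 minor ij) of I−A; the adjugate is their transpose:
adj(I−A) = Cᵀ =
  [ 0.533125   0.325000   0.283750   0.268500]
  [ 0.065625   0.495000   0.168750   0.186500]
  [ 0.236250   0.260000   0.607500   0.367000]
  [ 0.021875   0.165000   0.056250   0.569500]
det(I−A) = Σ_j (I−A)_1j·C_1j = (0.90)(0.533125) + (-0.40)(0.065625) + (-0.30)(0.236250) + (-0.10)(0.021875) = 0.3805
(I − A)⁻¹ = adj(I−A) / det(I−A) ≈
  [   1.4011     0.8541     0.7457     0.7057]
  [   0.1725     1.3009     0.4435     0.4901]
  [   0.6209     0.6833     1.5966     0.9645]
  [   0.0575     0.4336     0.1478     1.4967]
Δx = (I − A)⁻¹ Δd with Δd having +50 in the Fishing component and 0 elsewhere.
So Δx_W = L_WF · (+50), where L_WF = adj(I−A)_WF / det(I−A) = 0.165000 / 0.3805.
Δx_W = 0.165000 × (+50) / 0.3805 = 8.25 / 0.3805 ≈ 21.68.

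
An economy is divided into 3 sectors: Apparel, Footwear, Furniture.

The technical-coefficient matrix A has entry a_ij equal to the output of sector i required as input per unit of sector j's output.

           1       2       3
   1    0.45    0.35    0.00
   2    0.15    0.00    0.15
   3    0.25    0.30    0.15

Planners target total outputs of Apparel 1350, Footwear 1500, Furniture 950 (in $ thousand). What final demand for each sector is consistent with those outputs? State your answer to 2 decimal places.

I − A =
  [   0.55    -0.35     0.00]
  [  -0.15     1.00    -0.15]
  [  -0.25    -0.30     0.85]
d = (I − A) x:
  d_1 = (+0.55)·1350 + (-0.35)·1500 + (+0.00)·950 = 217.50
  d_2 = (-0.15)·1350 + (+1.00)·1500 + (-0.15)·950 = 1155.00
  d_3 = (-0.25)·1350 + (-0.30)·1500 + (+0.85)·950 = 20.00

d_1 = 217.50, d_2 = 1155.00, d_3 = 20.00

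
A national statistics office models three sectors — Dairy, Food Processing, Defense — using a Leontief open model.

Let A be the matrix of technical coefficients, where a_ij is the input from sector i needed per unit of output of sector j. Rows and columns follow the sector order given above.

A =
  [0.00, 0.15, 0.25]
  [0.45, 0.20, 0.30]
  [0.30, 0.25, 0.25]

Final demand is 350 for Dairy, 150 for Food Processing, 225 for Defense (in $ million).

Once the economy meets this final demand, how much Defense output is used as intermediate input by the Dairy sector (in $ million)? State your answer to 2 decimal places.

I − A =
  [   1.00    -0.15    -0.25]
  [  -0.45     0.80    -0.30]
  [  -0.30    -0.25     0.75]
Cofactors of I−A, C_ij = (−1)^(i+j)·(minor ij) (rows/columns in the sector order above):
  C_11 = (0.80)(0.75) − (-0.30)(-0.25) = 0.5250
  C_12 = −[(-0.45)(0.75) − (-0.30)(-0.30)] = 0.4275
  C_13 = (-0.45)(-0.25) − (0.80)(-0.30) = 0.3525
  C_21 = −[(-0.15)(0.75) − (-0.25)(-0.25)] = 0.1750
  C_22 = (1.00)(0.75) − (-0.25)(-0.30) = 0.6750
  C_23 = −[(1.00)(-0.25) − (-0.15)(-0.30)] = 0.2950
  C_31 = (-0.15)(-0.30) − (-0.25)(0.80) = 0.2450
  C_32 = −[(1.00)(-0.30) − (-0.25)(-0.45)] = 0.4125
  C_33 = (1.00)(0.80) − (-0.15)(-0.45) = 0.7325
det(I−A) = Σ_j (I−A)_1j·C_1j = (1.00)(0.5250) + (-0.15)(0.4275) + (-0.25)(0.3525) = 0.37275
adj(I−A) = Cᵀ =
  [ 0.5250   0.1750   0.2450]
  [ 0.4275   0.6750   0.4125]
  [ 0.3525   0.2950   0.7325]
(I − A)⁻¹ = adj(I−A) / det(I−A) ≈
  [   1.4085     0.4695     0.6573]
  [   1.1469     1.8109     1.1066]
  [   0.9457     0.7914     1.9651]
First solve x = (I − A)⁻¹ d = adj(I−A)·d / det(I−A); in particular x_1 = (0.5250·350 + 0.1750·150 + 0.2450·225) / 0.37275 = 265.125 / 0.37275 ≈ 711.2676.
Intermediate flow from 3 to 1: z_31 = a_31 · x_1 = 0.30 × 265.125 / 0.37275 = 79.5375 / 0.37275 ≈ 213.38.

z_31 = 213.38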